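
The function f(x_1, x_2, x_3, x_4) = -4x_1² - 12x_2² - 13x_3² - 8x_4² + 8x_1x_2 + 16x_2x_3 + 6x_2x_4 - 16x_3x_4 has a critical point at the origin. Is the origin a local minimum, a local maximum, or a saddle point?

The Hessian at the origin is H = [[-8, 8, 0, 0], [8, -24, 16, 6], [0, 16, -26, -16], [0, 6, -16, -16]].
Applying the same elementary operations to the rows and columns of H produces a congruent diagonal matrix with entries -8, -16, -10, -15/4.
So there are 4 negative pivots.
H is negative definite, so the origin is a strict local maximum.

local maximum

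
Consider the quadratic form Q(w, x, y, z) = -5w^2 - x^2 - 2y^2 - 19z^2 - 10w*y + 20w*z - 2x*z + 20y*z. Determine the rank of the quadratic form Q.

4

The symmetric matrix is A = [[-5, 0, -5, 10], [0, -1, 0, -1], [-5, 0, -2, 10], [10, -1, 10, -19]].
Row-reducing A symmetrically gives the diagonal entries -5, -1, 3, 2.
Counting signs: 2 positive, 2 negative.
The rank is the number of nonzero pivots: 4.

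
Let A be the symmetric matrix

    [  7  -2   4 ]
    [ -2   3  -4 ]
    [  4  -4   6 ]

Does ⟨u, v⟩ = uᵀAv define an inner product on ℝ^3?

yes

Row-reducing A symmetrically gives the diagonal entries 7, 17/7, 6/17.
So there are 3 positive pivots.
Hence Q is positive definite.
⟨·,·⟩ is an inner product exactly when A is positive definite.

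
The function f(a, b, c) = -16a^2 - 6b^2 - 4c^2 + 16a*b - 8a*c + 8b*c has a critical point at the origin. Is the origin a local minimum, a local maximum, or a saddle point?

local maximum

The Hessian at the origin is H = [[-32, 16, -8], [16, -12, 8], [-8, 8, -8]].
Row-reducing H symmetrically gives the diagonal entries -32, -4, -2.
Counting signs: 3 negative.
H is negative definite, so the origin is a strict local maximum.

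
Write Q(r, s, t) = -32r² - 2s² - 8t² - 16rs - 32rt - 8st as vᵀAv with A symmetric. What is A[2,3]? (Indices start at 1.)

-4

The coefficient of s·t in Q is -8. For a symmetric A this equals A[2,3] + A[3,2] = 2·A[2,3].
So A[2,3] = -8/2 = -4.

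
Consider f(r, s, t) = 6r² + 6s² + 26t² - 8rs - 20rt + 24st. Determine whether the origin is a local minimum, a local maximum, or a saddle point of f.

The Hessian at the origin is H = [[12, -8, -20], [-8, 12, 24], [-20, 24, 52]].
An LDLᵀ factorisation of H has diagonal entries 12, 20/3, 8/5.
Counting signs: 3 positive.
H is positive definite, so the origin is a strict local minimum.

local minimum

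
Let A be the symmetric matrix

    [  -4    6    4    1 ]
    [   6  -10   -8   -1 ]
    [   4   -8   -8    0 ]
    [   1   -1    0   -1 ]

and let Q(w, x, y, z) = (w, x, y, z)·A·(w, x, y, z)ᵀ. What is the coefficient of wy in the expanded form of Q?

The coefficient of wy is A[1,3] + A[3,1] = 2·4 = 8.

8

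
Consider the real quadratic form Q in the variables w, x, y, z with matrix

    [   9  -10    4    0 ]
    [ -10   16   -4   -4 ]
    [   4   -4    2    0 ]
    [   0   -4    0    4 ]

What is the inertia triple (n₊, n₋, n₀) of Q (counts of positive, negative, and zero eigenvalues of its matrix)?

Symmetric row and column elimination reduces A to a congruent diagonal form with pivots 9, 44/9, 2/11, 0.
That gives 3 positive, 1 zero pivots.

(3, 0, 1)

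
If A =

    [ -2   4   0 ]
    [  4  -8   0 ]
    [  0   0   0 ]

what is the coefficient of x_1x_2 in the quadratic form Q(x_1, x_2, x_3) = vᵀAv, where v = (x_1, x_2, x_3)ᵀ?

The coefficient of x_1x_2 is A[1,2] + A[2,1] = 2·4 = 8.

8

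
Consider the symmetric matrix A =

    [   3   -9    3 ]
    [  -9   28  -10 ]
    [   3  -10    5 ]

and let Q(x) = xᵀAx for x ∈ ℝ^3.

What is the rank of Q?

Row-reducing A symmetrically gives the diagonal entries 3, 1, 1.
Counting signs: 3 positive.
The rank is the number of nonzero pivots: 3.

3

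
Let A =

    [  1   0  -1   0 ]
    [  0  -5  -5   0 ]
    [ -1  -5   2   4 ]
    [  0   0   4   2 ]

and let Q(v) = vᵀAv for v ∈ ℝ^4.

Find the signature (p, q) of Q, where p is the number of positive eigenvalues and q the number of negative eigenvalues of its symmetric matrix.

(2, 2)

Applying the same elementary operations to the rows and columns of A produces a congruent diagonal matrix with entries 1, -5, 6, -2/3.
That gives 2 positive, 2 negative pivots.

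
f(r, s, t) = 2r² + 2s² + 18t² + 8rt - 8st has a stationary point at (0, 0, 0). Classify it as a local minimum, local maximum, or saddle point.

The Hessian at the origin is H = [[4, 0, 8], [0, 4, -8], [8, -8, 36]].
Applying the same elementary operations to the rows and columns of H produces a congruent diagonal matrix with entries 4, 4, 4.
That gives 3 positive pivots.
H is positive definite, so the origin is a strict local minimum.

local minimum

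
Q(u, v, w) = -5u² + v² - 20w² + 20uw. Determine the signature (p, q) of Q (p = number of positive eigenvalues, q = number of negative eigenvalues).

The symmetric matrix is A = [[-5, 0, 10], [0, 1, 0], [10, 0, -20]].
Symmetric row and column elimination reduces A to a congruent diagonal form with pivots -5, 1, 0.
That gives 1 positive, 1 negative, 1 zero pivots.

(1, 1)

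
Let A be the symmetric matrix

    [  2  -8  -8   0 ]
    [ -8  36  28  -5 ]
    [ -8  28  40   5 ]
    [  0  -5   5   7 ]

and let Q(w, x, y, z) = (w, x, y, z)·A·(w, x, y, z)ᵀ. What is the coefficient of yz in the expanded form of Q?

10

The coefficient of yz is A[3,4] + A[4,3] = 2·5 = 10.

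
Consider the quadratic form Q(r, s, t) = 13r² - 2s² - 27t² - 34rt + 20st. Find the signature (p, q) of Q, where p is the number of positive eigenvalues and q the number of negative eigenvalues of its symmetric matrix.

The symmetric matrix is A = [[13, 0, -17], [0, -2, 10], [-17, 10, -27]].
Congruent diagonalization of A (simultaneous row and column reduction) yields pivots 13, -2, 10/13.
So there are 2 positive, 1 negative pivots.

(2, 1)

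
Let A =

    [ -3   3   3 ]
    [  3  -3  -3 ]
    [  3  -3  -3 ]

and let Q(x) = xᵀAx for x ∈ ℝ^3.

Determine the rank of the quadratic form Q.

Symmetric row and column elimination reduces A to a congruent diagonal form with pivots -3, 0, 0.
So there are 1 negative, 2 zero pivots.
The rank is the number of nonzero pivots: 1.

1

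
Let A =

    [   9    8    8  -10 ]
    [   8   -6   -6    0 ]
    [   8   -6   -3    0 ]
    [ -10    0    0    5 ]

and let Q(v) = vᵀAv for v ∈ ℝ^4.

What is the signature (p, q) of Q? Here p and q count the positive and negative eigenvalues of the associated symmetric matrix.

Applying the same elementary operations to the rows and columns of A produces a congruent diagonal matrix with entries 9, -118/9, 3, -5/59.
Counting signs: 2 positive, 2 negative.

(2, 2)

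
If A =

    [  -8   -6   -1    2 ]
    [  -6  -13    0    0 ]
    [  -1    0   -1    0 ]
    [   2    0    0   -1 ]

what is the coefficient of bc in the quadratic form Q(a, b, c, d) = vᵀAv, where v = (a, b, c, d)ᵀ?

The coefficient of bc is A[2,3] + A[3,2] = 2·0 = 0.

0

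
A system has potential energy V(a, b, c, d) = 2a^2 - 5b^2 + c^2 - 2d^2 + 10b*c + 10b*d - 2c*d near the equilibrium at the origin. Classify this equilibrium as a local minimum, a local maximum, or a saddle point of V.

saddle point

The Hessian at the origin is H = [[4, 0, 0, 0], [0, -10, 10, 10], [0, 10, 2, -2], [0, 10, -2, -4]].
Congruent diagonalization of H (simultaneous row and column reduction) yields pivots 4, -10, 12, 2/3.
Counting signs: 3 positive, 1 negative.
H is indefinite, so the origin is a saddle point.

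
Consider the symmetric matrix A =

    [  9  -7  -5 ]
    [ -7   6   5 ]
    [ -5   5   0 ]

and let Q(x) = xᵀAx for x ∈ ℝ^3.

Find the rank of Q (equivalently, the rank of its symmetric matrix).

3

Congruent diagonalization of A (simultaneous row and column reduction) yields pivots 9, 5/9, -5.
Counting signs: 2 positive, 1 negative.
The rank is the number of nonzero pivots: 3.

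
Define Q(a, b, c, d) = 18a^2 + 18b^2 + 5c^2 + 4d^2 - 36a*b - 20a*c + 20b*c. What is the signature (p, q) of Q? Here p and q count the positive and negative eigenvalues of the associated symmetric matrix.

(2, 1)

The associated matrix is A = [[18, -18, -10, 0], [-18, 18, 10, 0], [-10, 10, 5, 0], [0, 0, 0, 4]].
Row-reducing A symmetrically gives the diagonal entries 18, 0, -5/9, 4.
So there are 2 positive, 1 negative, 1 zero pivots.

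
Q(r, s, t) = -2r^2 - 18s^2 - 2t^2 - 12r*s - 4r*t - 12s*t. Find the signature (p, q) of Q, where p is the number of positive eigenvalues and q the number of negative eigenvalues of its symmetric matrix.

(0, 1)

The symmetric matrix is A = [[-2, -6, -2], [-6, -18, -6], [-2, -6, -2]].
Applying the same elementary operations to the rows and columns of A produces a congruent diagonal matrix with entries -2, 0, 0.
So there are 1 negative, 2 zero pivots.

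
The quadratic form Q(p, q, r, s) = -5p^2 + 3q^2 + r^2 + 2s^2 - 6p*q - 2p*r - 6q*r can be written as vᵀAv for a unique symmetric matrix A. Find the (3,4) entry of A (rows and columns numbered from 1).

The coefficient of r·s in Q is 0. For a symmetric A this equals A[3,4] + A[4,3] = 2·A[3,4].
So A[3,4] = 0/2 = 0.

0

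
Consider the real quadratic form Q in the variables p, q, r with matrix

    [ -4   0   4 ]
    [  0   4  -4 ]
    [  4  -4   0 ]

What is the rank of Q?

Symmetric row and column elimination reduces A to a congruent diagonal form with pivots -4, 4, 0.
That gives 1 positive, 1 negative, 1 zero pivots.
The rank is the number of nonzero pivots: 2.

2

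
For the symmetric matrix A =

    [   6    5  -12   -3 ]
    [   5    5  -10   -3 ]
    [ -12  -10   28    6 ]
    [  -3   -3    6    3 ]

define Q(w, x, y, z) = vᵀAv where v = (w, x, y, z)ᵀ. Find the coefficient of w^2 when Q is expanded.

6

The coefficient of w^2 is the diagonal entry A[1,1] = 6.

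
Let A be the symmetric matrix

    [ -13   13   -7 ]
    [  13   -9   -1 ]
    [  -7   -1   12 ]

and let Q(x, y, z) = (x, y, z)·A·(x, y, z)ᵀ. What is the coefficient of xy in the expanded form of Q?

The coefficient of xy is A[1,2] + A[2,1] = 2·13 = 26.

26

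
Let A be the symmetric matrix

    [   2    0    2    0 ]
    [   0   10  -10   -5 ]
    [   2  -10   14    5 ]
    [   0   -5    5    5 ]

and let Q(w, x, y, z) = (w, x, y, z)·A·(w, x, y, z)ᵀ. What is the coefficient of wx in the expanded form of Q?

The coefficient of wx is A[1,2] + A[2,1] = 2·0 = 0.

0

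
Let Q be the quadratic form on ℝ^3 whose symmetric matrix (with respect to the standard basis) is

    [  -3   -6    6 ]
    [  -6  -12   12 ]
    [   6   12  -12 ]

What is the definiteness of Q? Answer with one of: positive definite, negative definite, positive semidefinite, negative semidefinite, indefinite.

negative semidefinite

Row-reducing A symmetrically gives the diagonal entries -3, 0, 0.
That gives 1 negative, 2 zero pivots.
Hence Q is negative semidefinite.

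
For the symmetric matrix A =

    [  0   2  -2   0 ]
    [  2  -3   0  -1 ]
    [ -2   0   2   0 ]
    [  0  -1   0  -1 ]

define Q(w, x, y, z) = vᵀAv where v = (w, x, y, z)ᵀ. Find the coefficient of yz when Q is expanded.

The coefficient of yz is A[3,4] + A[4,3] = 2·0 = 0.

0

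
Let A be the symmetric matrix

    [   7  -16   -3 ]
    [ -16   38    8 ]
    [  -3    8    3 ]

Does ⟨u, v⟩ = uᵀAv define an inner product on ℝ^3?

Leading principal minors: Δ_1 = 7, Δ_2 = 10, Δ_3 = 8.
All leading principal minors are positive, so by Sylvester's criterion Q is positive definite.
⟨·,·⟩ is an inner product exactly when A is positive definite.

yes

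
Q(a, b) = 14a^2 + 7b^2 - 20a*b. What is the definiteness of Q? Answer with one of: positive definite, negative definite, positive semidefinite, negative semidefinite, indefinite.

The associated matrix is A = [[14, -10], [-10, 7]].
Symmetric row and column elimination reduces A to a congruent diagonal form with pivots 14, -1/7.
Counting signs: 1 positive, 1 negative.
Hence Q is indefinite.

indefinite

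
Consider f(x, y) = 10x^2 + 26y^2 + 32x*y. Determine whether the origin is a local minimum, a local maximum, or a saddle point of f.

local minimum

The Hessian at the origin is H = [[20, 32], [32, 52]].
det H = 20·52 − (32)² = 16 > 0 and H[1,1] = 20 > 0, so H is positive definite.
Therefore the origin is a local minimum.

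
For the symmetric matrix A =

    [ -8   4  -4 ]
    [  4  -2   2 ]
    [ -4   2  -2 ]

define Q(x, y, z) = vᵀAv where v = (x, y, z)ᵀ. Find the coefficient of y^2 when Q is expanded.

The coefficient of y^2 is the diagonal entry A[2,2] = -2.

-2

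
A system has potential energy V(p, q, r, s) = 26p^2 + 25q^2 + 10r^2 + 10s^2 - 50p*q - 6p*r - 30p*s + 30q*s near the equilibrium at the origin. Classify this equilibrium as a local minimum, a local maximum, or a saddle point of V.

local minimum

The Hessian at the origin is H = [[52, -50, -6, -30], [-50, 50, 0, 30], [-6, 0, 20, 0], [-30, 30, 0, 20]].
Row-reducing H symmetrically gives the diagonal entries 52, 25/13, 2, 2.
Counting signs: 4 positive.
H is positive definite, so the origin is a strict local minimum.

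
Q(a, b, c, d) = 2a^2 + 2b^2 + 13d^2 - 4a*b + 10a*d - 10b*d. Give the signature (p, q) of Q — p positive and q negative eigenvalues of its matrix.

(2, 0)

The associated matrix is A = [[2, -2, 0, 5], [-2, 2, 0, -5], [0, 0, 0, 0], [5, -5, 0, 13]].
Symmetric row and column elimination reduces A to a congruent diagonal form with pivots 2, 0, 0, 1/2.
That gives 2 positive, 2 zero pivots.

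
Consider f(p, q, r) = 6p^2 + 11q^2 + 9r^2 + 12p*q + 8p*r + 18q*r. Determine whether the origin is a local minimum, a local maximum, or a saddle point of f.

The Hessian at the origin is H = [[12, 12, 8], [12, 22, 18], [8, 18, 18]].
An LDLᵀ factorisation of H has diagonal entries 12, 10, 8/3.
So there are 3 positive pivots.
H is positive definite, so the origin is a strict local minimum.

local minimum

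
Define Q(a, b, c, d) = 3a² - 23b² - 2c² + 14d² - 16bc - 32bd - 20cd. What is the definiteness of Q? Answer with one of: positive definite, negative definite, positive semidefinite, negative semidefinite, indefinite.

The associated matrix is A = [[3, 0, 0, 0], [0, -23, -8, -16], [0, -8, -2, -10], [0, -16, -10, 14]].
Applying the same elementary operations to the rows and columns of A produces a congruent diagonal matrix with entries 3, -23, 18/23, 0.
So there are 2 positive, 1 negative, 1 zero pivots.
Hence Q is indefinite.

indefinite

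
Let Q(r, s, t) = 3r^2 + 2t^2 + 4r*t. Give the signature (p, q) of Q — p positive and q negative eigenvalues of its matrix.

Write A = [[3, 0, 2], [0, 0, 0], [2, 0, 2]].
Symmetric row and column elimination reduces A to a congruent diagonal form with pivots 3, 0, 2/3.
Counting signs: 2 positive, 1 zero.

(2, 0)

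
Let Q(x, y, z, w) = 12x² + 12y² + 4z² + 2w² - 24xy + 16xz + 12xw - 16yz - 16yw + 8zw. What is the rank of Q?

The symmetric matrix is A = [[12, -12, 8, 6], [-12, 12, -8, -8], [8, -8, 4, 4], [6, -8, 4, 2]].
Row reduction of A gives 4 nonzero rows, so rank A = 4.

4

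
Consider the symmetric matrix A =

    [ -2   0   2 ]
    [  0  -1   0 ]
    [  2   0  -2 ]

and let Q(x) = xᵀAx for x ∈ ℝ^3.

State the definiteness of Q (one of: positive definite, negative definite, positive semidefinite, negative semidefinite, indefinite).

Symmetric row and column elimination reduces A to a congruent diagonal form with pivots -2, -1, 0.
Counting signs: 2 negative, 1 zero.
Hence Q is negative semidefinite.

negative semidefinite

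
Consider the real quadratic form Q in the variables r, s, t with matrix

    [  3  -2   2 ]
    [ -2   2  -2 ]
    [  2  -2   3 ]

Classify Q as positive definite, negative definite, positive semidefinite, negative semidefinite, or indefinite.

Leading principal minors: Δ_1 = 3, Δ_2 = 2, Δ_3 = 2.
All leading principal minors are positive, so by Sylvester's criterion Q is positive definite.

positive definite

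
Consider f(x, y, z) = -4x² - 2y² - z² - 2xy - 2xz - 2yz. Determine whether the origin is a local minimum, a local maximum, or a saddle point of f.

local maximum

The Hessian at the origin is H = [[-8, -2, -2], [-2, -4, -2], [-2, -2, -2]].
Applying the same elementary operations to the rows and columns of H produces a congruent diagonal matrix with entries -8, -7/2, -6/7.
Counting signs: 3 negative.
H is negative definite, so the origin is a strict local maximum.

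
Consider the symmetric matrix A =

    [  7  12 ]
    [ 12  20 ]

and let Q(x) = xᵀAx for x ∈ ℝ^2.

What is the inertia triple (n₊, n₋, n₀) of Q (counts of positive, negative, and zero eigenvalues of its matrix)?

(1, 1, 0)

Congruent diagonalization of A (simultaneous row and column reduction) yields pivots 7, -4/7.
That gives 1 positive, 1 negative pivots.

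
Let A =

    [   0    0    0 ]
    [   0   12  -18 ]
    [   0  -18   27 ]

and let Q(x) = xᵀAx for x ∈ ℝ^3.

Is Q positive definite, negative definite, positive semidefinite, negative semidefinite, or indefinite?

Row-reducing A symmetrically gives the diagonal entries 0, 12, 0.
Counting signs: 1 positive, 2 zero.
Hence Q is positive semidefinite.

positive semidefinite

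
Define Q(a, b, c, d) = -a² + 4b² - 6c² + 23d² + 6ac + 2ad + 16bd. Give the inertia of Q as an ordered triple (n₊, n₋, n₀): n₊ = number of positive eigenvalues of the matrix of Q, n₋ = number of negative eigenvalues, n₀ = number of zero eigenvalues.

Write A = [[-1, 0, 3, 1], [0, 4, 0, 8], [3, 0, -6, 0], [1, 8, 0, 23]].
Congruent diagonalization of A (simultaneous row and column reduction) yields pivots -1, 4, 3, 5.
Counting signs: 3 positive, 1 negative.

(3, 1, 0)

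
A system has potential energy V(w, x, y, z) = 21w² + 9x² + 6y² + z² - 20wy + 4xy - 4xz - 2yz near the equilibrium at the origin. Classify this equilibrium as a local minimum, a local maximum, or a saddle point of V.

The Hessian at the origin is H = [[42, 0, -20, 0], [0, 18, 4, -4], [-20, 4, 12, -2], [0, -4, -2, 2]].
Congruent diagonalization of H (simultaneous row and column reduction) yields pivots 42, 18, 100/63, 1/3.
So there are 4 positive pivots.
H is positive definite, so the origin is a strict local minimum.

local minimum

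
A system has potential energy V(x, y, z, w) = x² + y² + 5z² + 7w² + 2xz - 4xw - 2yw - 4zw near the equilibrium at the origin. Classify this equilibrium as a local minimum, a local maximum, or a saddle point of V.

The Hessian at the origin is H = [[2, 0, 2, -4], [0, 2, 0, -2], [2, 0, 10, -4], [-4, -2, -4, 14]].
Row-reducing H symmetrically gives the diagonal entries 2, 2, 8, 4.
Counting signs: 4 positive.
H is positive definite, so the origin is a strict local minimum.

local minimum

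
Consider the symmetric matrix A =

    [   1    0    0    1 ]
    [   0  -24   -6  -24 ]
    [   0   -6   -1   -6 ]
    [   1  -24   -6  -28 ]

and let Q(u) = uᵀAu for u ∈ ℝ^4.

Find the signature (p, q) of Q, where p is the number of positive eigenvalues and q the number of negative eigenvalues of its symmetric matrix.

(2, 2)

Congruent diagonalization of A (simultaneous row and column reduction) yields pivots 1, -24, 1/2, -5.
That gives 2 positive, 2 negative pivots.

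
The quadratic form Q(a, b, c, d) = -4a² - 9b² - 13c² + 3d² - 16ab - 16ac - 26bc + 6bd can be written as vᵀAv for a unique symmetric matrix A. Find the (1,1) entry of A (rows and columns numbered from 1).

The coefficient of a² in Q is -4, and that is exactly A[1,1].

-4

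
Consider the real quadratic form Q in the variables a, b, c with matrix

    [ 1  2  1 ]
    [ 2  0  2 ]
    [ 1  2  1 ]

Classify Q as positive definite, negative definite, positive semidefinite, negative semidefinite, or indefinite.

indefinite

Applying the same elementary operations to the rows and columns of A produces a congruent diagonal matrix with entries 1, -4, 0.
Counting signs: 1 positive, 1 negative, 1 zero.
Hence Q is indefinite.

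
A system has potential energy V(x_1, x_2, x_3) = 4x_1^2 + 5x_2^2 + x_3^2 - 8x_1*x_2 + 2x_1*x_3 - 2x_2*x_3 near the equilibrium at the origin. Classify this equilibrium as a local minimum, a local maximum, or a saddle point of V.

The Hessian at the origin is H = [[8, -8, 2], [-8, 10, -2], [2, -2, 2]].
Applying the same elementary operations to the rows and columns of H produces a congruent diagonal matrix with entries 8, 2, 3/2.
Counting signs: 3 positive.
H is positive definite, so the origin is a strict local minimum.

local minimum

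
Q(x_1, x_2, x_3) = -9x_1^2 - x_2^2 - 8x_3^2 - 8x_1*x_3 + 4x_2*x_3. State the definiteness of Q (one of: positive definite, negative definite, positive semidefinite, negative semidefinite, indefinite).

The symmetric matrix is A = [[-9, 0, -4], [0, -1, 2], [-4, 2, -8]].
Applying the same elementary operations to the rows and columns of A produces a congruent diagonal matrix with entries -9, -1, -20/9.
So there are 3 negative pivots.
Hence Q is negative definite.

negative definite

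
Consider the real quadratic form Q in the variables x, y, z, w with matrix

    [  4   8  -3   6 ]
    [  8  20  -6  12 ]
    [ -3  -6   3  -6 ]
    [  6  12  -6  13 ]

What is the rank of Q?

Symmetric row and column elimination reduces A to a congruent diagonal form with pivots 4, 4, 3/4, 1.
That gives 4 positive pivots.
The rank is the number of nonzero pivots: 4.

4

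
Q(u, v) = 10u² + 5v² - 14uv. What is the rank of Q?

2

The associated matrix is A = [[10, -7], [-7, 5]].
Congruent diagonalization of A (simultaneous row and column reduction) yields pivots 10, 1/10.
Counting signs: 2 positive.
The rank is the number of nonzero pivots: 2.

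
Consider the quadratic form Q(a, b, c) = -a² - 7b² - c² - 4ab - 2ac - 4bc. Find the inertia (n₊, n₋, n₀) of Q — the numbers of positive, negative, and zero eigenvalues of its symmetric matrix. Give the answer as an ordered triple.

The symmetric matrix is A = [[-1, -2, -1], [-2, -7, -2], [-1, -2, -1]].
Symmetric row and column elimination reduces A to a congruent diagonal form with pivots -1, -3, 0.
So there are 2 negative, 1 zero pivots.

(0, 2, 1)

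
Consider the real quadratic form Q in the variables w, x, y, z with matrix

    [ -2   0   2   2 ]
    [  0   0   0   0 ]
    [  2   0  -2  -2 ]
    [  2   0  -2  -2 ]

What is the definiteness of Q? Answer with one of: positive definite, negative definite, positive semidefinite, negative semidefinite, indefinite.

negative semidefinite

Row-reducing A symmetrically gives the diagonal entries -2, 0, 0, 0.
So there are 1 negative, 3 zero pivots.
Hence Q is negative semidefinite.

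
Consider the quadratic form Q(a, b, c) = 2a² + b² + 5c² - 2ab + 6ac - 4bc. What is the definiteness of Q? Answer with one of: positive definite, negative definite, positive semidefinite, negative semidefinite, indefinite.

The symmetric matrix is A = [[2, -1, 3], [-1, 1, -2], [3, -2, 5]].
Symmetric row and column elimination reduces A to a congruent diagonal form with pivots 2, 1/2, 0.
So there are 2 positive, 1 zero pivots.
Hence Q is positive semidefinite.

positive semidefinite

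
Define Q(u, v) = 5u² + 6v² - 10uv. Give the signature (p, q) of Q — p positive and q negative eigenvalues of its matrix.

The symmetric matrix is A = [[5, -5], [-5, 6]].
Row-reducing A symmetrically gives the diagonal entries 5, 1.
So there are 2 positive pivots.

(2, 0)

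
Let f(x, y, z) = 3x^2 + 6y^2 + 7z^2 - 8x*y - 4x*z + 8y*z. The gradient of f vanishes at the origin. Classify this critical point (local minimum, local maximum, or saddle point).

local minimum

The Hessian at the origin is H = [[6, -8, -4], [-8, 12, 8], [-4, 8, 14]].
Symmetric row and column elimination reduces H to a congruent diagonal form with pivots 6, 4/3, 6.
That gives 3 positive pivots.
H is positive definite, so the origin is a strict local minimum.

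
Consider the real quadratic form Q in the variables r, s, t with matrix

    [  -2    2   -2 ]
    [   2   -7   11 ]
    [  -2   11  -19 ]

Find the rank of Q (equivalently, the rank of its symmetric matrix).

An LDLᵀ factorisation of A has diagonal entries -2, -5, -4/5.
Counting signs: 3 negative.
The rank is the number of nonzero pivots: 3.

3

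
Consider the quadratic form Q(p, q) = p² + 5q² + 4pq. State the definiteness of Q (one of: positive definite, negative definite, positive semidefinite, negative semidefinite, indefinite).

positive definite

The associated matrix is A = [[1, 2], [2, 5]].
Symmetric row and column elimination reduces A to a congruent diagonal form with pivots 1, 1.
So there are 2 positive pivots.
Hence Q is positive definite.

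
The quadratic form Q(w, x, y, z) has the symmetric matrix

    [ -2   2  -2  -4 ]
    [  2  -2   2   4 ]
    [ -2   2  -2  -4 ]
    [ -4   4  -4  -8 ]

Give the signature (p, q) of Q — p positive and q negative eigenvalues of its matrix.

Symmetric row and column elimination reduces A to a congruent diagonal form with pivots -2, 0, 0, 0.
That gives 1 negative, 3 zero pivots.

(0, 1)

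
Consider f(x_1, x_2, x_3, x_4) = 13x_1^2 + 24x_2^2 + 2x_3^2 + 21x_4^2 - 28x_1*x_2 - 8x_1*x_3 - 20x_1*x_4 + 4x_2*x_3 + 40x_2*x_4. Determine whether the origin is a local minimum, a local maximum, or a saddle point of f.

local minimum

The Hessian at the origin is H = [[26, -28, -8, -20], [-28, 48, 4, 40], [-8, 4, 4, 0], [-20, 40, 0, 42]].
Applying the same elementary operations to the rows and columns of H produces a congruent diagonal matrix with entries 26, 232/13, 10/29, 2.
So there are 4 positive pivots.
H is positive definite, so the origin is a strict local minimum.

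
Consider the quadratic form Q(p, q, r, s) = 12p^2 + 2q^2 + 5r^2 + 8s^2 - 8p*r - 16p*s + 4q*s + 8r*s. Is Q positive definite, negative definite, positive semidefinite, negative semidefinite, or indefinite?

positive definite

Write A = [[12, 0, -4, -8], [0, 2, 0, 2], [-4, 0, 5, 4], [-8, 2, 4, 8]].
Applying the same elementary operations to the rows and columns of A produces a congruent diagonal matrix with entries 12, 2, 11/3, 2/11.
Counting signs: 4 positive.
Hence Q is positive definite.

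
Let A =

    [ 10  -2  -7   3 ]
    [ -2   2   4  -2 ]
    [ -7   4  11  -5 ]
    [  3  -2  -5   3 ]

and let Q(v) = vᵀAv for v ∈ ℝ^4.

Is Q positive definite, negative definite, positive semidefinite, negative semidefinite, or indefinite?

positive definite

Leading principal minors: Δ_1 = 10, Δ_2 = 16, Δ_3 = 30, Δ_4 = 20.
All leading principal minors are positive, so by Sylvester's criterion Q is positive definite.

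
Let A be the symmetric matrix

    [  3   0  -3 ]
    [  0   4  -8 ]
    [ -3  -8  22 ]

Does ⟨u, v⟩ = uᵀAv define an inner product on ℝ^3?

yes

Leading principal minors: Δ_1 = 3, Δ_2 = 12, Δ_3 = 36.
All leading principal minors are positive, so by Sylvester's criterion Q is positive definite.
⟨·,·⟩ is an inner product exactly when A is positive definite.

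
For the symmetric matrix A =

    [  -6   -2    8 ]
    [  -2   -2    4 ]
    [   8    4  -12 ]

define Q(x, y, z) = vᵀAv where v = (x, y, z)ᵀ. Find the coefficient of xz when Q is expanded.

The coefficient of xz is A[1,3] + A[3,1] = 2·8 = 16.

16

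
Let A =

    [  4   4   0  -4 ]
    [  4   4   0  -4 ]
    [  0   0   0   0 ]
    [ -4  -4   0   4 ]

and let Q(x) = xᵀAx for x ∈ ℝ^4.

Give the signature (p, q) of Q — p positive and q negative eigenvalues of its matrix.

Congruent diagonalization of A (simultaneous row and column reduction) yields pivots 4, 0, 0, 0.
That gives 1 positive, 3 zero pivots.

(1, 0)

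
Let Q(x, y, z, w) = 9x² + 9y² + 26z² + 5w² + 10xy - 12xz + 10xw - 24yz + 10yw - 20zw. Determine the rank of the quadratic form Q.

Write A = [[9, 5, -6, 5], [5, 9, -12, 5], [-6, -12, 26, -10], [5, 5, -10, 5]].
Congruent diagonalization of A (simultaneous row and column reduction) yields pivots 9, 56/9, 139/14, 20/139.
That gives 4 positive pivots.
The rank is the number of nonzero pivots: 4.

4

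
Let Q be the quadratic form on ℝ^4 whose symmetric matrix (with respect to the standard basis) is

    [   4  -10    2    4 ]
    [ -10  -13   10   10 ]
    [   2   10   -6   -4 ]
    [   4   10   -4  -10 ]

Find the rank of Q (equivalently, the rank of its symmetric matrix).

Applying the same elementary operations to the rows and columns of A produces a congruent diagonal matrix with entries 4, -38, -41/38, -6/41.
Counting signs: 1 positive, 3 negative.
The rank is the number of nonzero pivots: 4.

4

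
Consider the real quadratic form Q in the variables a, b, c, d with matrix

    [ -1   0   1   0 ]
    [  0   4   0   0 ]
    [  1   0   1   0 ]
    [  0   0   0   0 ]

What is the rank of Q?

Congruent diagonalization of A (simultaneous row and column reduction) yields pivots -1, 4, 2, 0.
So there are 2 positive, 1 negative, 1 zero pivots.
The rank is the number of nonzero pivots: 3.

3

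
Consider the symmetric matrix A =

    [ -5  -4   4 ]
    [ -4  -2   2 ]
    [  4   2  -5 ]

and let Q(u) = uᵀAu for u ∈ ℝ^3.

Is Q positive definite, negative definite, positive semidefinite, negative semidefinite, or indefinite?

Row-reducing A symmetrically gives the diagonal entries -5, 6/5, -3.
That gives 1 positive, 2 negative pivots.
Hence Q is indefinite.

indefinite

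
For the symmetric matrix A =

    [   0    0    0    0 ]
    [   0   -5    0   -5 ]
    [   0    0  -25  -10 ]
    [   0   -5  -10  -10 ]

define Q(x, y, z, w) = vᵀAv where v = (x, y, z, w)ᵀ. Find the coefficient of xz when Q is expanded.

The coefficient of xz is A[1,3] + A[3,1] = 2·0 = 0.

0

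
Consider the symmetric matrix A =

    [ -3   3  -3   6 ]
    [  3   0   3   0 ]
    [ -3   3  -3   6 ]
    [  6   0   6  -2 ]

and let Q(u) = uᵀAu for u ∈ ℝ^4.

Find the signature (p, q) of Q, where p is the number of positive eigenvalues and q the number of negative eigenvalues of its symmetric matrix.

Symmetric row and column elimination reduces A to a congruent diagonal form with pivots -3, 3, 0, -2.
That gives 1 positive, 2 negative, 1 zero pivots.

(1, 2)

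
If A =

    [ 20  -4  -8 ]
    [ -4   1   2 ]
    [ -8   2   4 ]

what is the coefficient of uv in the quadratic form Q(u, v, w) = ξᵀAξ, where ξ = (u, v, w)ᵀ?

-8

The coefficient of uv is A[1,2] + A[2,1] = 2·(-4) = -8.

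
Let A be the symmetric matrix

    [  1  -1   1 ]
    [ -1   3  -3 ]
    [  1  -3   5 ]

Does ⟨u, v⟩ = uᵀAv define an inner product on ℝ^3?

An LDLᵀ factorisation of A has diagonal entries 1, 2, 2.
So there are 3 positive pivots.
Hence Q is positive definite.
⟨·,·⟩ is an inner product exactly when A is positive definite.

yes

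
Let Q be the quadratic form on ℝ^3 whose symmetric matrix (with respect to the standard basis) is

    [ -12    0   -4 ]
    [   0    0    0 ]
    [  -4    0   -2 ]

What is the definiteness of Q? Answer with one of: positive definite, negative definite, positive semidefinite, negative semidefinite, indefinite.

negative semidefinite

Applying the same elementary operations to the rows and columns of A produces a congruent diagonal matrix with entries -12, 0, -2/3.
So there are 2 negative, 1 zero pivots.
Hence Q is negative semidefinite.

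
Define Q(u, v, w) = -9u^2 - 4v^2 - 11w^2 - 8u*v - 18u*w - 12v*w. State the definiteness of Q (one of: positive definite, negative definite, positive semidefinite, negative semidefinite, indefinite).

The symmetric matrix is A = [[-9, -4, -9], [-4, -4, -6], [-9, -6, -11]].
An LDLᵀ factorisation of A has diagonal entries -9, -20/9, -1/5.
Counting signs: 3 negative.
Hence Q is negative definite.

negative definite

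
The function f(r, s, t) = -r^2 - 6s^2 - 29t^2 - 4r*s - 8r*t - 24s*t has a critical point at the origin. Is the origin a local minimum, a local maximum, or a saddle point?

The Hessian at the origin is H = [[-2, -4, -8], [-4, -12, -24], [-8, -24, -58]].
Congruent diagonalization of H (simultaneous row and column reduction) yields pivots -2, -4, -10.
Counting signs: 3 negative.
H is negative definite, so the origin is a strict local maximum.

local maximum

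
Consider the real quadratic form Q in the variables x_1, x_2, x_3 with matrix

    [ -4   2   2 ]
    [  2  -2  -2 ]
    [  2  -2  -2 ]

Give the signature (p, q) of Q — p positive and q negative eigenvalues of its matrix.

Congruent diagonalization of A (simultaneous row and column reduction) yields pivots -4, -1, 0.
So there are 2 negative, 1 zero pivots.

(0, 2)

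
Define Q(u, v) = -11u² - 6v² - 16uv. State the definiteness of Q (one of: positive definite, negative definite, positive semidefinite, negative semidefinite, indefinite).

negative definite

The associated matrix is A = [[-11, -8], [-8, -6]].
Symmetric row and column elimination reduces A to a congruent diagonal form with pivots -11, -2/11.
So there are 2 negative pivots.
Hence Q is negative definite.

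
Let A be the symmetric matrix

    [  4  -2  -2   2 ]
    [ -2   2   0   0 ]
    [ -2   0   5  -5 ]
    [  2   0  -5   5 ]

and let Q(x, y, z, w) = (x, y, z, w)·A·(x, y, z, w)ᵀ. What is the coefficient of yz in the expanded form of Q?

0

The coefficient of yz is A[2,3] + A[3,2] = 2·0 = 0.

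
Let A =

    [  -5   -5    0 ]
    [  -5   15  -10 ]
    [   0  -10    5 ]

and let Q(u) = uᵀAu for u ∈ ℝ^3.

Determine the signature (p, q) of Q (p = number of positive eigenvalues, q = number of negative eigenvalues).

Row-reducing A symmetrically gives the diagonal entries -5, 20, 0.
Counting signs: 1 positive, 1 negative, 1 zero.

(1, 1)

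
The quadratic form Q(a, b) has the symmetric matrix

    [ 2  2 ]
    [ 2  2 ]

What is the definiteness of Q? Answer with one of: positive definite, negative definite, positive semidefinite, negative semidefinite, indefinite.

positive semidefinite

For the 2×2 matrix [[2, 2], [2, 2]]: det = 2·2 − (2)² = 0, trace = 4.
det = 0 so one eigenvalue is zero; the form is semidefinite with the sign of the trace.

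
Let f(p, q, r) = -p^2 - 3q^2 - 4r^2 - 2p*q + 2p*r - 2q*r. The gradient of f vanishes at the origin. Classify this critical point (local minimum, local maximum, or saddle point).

local maximum

The Hessian at the origin is H = [[-2, -2, 2], [-2, -6, -2], [2, -2, -8]].
Congruent diagonalization of H (simultaneous row and column reduction) yields pivots -2, -4, -2.
Counting signs: 3 negative.
H is negative definite, so the origin is a strict local maximum.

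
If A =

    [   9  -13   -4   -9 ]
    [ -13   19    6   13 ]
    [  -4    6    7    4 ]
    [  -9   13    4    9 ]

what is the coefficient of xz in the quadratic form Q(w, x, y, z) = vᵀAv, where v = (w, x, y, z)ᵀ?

26

The coefficient of xz is A[2,4] + A[4,2] = 2·13 = 26.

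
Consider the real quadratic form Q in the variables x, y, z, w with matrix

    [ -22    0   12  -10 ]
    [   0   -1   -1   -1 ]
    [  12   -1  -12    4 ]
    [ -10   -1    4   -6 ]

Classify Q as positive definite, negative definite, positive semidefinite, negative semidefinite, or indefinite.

Leading principal minors: Δ_1 = -22, Δ_2 = 22, Δ_3 = -98, Δ_4 = 40.
The signs alternate starting with Δ_1 < 0, so by Sylvester's criterion Q is negative definite.

negative definite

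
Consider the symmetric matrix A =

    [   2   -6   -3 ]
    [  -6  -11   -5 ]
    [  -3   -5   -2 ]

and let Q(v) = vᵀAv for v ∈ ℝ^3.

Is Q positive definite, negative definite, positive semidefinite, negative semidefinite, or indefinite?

Symmetric row and column elimination reduces A to a congruent diagonal form with pivots 2, -29, 15/58.
That gives 2 positive, 1 negative pivots.
Hence Q is indefinite.

indefinite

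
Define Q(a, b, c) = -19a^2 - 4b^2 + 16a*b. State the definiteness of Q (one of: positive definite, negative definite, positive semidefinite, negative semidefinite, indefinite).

negative semidefinite

The associated matrix is A = [[-19, 8, 0], [8, -4, 0], [0, 0, 0]].
Congruent diagonalization of A (simultaneous row and column reduction) yields pivots -19, -12/19, 0.
That gives 2 negative, 1 zero pivots.
Hence Q is negative semidefinite.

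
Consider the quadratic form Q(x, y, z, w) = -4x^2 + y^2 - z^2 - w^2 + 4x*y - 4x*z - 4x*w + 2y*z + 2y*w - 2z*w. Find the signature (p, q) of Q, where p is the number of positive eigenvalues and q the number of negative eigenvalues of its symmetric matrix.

(1, 1)

The associated matrix is A = [[-4, 2, -2, -2], [2, 1, 1, 1], [-2, 1, -1, -1], [-2, 1, -1, -1]].
Congruent diagonalization of A (simultaneous row and column reduction) yields pivots -4, 2, 0, 0.
So there are 1 positive, 1 negative, 2 zero pivots.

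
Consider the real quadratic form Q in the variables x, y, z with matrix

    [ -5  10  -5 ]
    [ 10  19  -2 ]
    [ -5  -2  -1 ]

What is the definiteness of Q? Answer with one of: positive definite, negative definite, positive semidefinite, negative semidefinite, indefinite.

Congruent diagonalization of A (simultaneous row and column reduction) yields pivots -5, 39, 4/13.
That gives 2 positive, 1 negative pivots.
Hence Q is indefinite.

indefinite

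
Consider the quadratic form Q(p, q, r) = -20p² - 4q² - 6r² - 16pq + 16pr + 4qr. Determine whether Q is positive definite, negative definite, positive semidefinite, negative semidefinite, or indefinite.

negative definite

The symmetric matrix of Q is A = [[-20, -8, 8], [-8, -4, 2], [8, 2, -6]].
Leading principal minors: Δ_1 = -20, Δ_2 = 16, Δ_3 = -16.
The signs alternate starting with Δ_1 < 0, so by Sylvester's criterion Q is negative definite.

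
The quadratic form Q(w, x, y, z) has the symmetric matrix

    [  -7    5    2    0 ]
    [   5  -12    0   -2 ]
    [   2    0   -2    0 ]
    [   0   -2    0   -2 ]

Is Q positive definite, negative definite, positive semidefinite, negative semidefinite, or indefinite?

Leading principal minors: Δ_1 = -7, Δ_2 = 59, Δ_3 = -70, Δ_4 = 100.
The signs alternate starting with Δ_1 < 0, so by Sylvester's criterion Q is negative definite.

negative definite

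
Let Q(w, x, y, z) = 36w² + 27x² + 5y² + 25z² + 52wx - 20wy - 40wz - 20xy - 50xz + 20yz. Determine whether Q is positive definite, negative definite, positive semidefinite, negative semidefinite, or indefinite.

indefinite

The symmetric matrix is A = [[36, 26, -10, -20], [26, 27, -10, -25], [-10, -10, 5, 10], [-20, -25, 10, 25]].
An LDLᵀ factorisation of A has diagonal entries 36, 74/9, 95/74, -5/19.
Counting signs: 3 positive, 1 negative.
Hence Q is indefinite.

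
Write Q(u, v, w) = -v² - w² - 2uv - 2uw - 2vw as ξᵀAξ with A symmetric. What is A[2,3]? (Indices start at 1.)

The coefficient of v·w in Q is -2. For a symmetric A this equals A[2,3] + A[3,2] = 2·A[2,3].
So A[2,3] = -2/2 = -1.

-1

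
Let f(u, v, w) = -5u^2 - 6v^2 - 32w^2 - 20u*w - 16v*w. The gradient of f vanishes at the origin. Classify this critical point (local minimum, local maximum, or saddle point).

local maximum

The Hessian at the origin is H = [[-10, 0, -20], [0, -12, -16], [-20, -16, -64]].
Congruent diagonalization of H (simultaneous row and column reduction) yields pivots -10, -12, -8/3.
That gives 3 negative pivots.
H is negative definite, so the origin is a strict local maximum.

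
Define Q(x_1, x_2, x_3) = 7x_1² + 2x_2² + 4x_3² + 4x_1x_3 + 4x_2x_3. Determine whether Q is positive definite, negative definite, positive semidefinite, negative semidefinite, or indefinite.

positive definite

The symmetric matrix of Q is A = [[7, 0, 2], [0, 2, 2], [2, 2, 4]].
Leading principal minors: Δ_1 = 7, Δ_2 = 14, Δ_3 = 20.
All leading principal minors are positive, so by Sylvester's criterion Q is positive definite.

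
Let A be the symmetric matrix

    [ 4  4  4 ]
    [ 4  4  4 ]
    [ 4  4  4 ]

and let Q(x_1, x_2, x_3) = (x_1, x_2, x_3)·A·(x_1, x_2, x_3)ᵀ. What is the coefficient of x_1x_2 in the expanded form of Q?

The coefficient of x_1x_2 is A[1,2] + A[2,1] = 2·4 = 8.

8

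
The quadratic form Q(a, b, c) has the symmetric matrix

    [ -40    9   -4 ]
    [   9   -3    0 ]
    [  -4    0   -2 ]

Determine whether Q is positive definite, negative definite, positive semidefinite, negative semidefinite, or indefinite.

negative definite

Leading principal minors: Δ_1 = -40, Δ_2 = 39, Δ_3 = -30.
The signs alternate starting with Δ_1 < 0, so by Sylvester's criterion Q is negative definite.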